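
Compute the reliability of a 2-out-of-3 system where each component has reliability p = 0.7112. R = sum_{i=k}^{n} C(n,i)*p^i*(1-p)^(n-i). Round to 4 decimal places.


k = 2, n = 3, p = 0.7112
i=2: C(3,2)=3 * 0.7112^2 * 0.2888^1 = 0.4382
i=3: C(3,3)=1 * 0.7112^3 * 0.2888^0 = 0.3597
R = sum of terms = 0.798

0.798


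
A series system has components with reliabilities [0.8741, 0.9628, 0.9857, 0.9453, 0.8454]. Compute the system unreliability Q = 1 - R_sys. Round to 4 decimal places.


Components: [0.8741, 0.9628, 0.9857, 0.9453, 0.8454]
After component 1: product = 0.8741
After component 2: product = 0.8416
After component 3: product = 0.8295
After component 4: product = 0.7842
After component 5: product = 0.6629
R_sys = 0.6629
Q = 1 - 0.6629 = 0.3371

0.3371


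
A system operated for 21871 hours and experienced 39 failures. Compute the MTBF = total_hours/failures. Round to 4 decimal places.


total_hours = 21871
failures = 39
MTBF = 21871 / 39
MTBF = 560.7949

560.7949


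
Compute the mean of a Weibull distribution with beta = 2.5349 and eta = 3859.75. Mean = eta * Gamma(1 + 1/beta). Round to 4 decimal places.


beta = 2.5349, eta = 3859.75
1/beta = 0.3945
1 + 1/beta = 1.3945
Gamma(1.3945) = 0.8876
Mean = 3859.75 * 0.8876
Mean = 3425.8278

3425.8278


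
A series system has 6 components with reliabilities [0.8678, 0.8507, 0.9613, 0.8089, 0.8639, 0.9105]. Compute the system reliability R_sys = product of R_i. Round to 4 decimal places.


Components: [0.8678, 0.8507, 0.9613, 0.8089, 0.8639, 0.9105]
After component 1 (R=0.8678): product = 0.8678
After component 2 (R=0.8507): product = 0.7382
After component 3 (R=0.9613): product = 0.7097
After component 4 (R=0.8089): product = 0.5741
After component 5 (R=0.8639): product = 0.4959
After component 6 (R=0.9105): product = 0.4515
R_sys = 0.4515

0.4515


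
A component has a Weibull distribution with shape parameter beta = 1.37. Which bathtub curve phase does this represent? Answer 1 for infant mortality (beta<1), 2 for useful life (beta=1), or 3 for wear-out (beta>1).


beta = 1.37
Compare beta to 1:
beta < 1 => infant mortality (phase 1)
beta = 1 => useful life (phase 2)
beta > 1 => wear-out (phase 3)
Since beta = 1.37, this is wear-out (increasing failure rate)
Phase = 3

3


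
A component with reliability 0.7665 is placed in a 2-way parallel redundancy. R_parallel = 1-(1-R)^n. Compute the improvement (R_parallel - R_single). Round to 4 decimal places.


R_single = 0.7665, n = 2
1 - R_single = 0.2335
(1 - R_single)^n = 0.2335^2 = 0.0545
R_parallel = 1 - 0.0545 = 0.9455
Improvement = 0.9455 - 0.7665
Improvement = 0.179

0.179


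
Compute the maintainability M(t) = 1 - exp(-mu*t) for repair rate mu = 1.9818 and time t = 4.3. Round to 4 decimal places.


mu = 1.9818, t = 4.3
mu * t = 1.9818 * 4.3 = 8.5217
exp(-8.5217) = 0.0002
M(t) = 1 - 0.0002
M(t) = 0.9998

0.9998


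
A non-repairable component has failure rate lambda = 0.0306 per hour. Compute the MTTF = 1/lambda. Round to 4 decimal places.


lambda = 0.0306
MTTF = 1 / 0.0306
MTTF = 32.6797

32.6797


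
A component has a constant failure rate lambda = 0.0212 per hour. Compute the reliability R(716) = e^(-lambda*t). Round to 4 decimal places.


lambda = 0.0212
t = 716
lambda * t = 15.1792
R(t) = e^(-15.1792)
R(t) = 0.0

0.0


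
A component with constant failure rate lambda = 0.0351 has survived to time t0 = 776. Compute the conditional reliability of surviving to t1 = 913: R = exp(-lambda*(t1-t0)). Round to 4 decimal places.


lambda = 0.0351
t0 = 776, t1 = 913
t1 - t0 = 137
lambda * (t1-t0) = 0.0351 * 137 = 4.8087
R = exp(-4.8087)
R = 0.0082

0.0082


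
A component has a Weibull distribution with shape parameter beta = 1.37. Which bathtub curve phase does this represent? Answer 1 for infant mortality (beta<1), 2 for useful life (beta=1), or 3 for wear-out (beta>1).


beta = 1.37
Compare beta to 1:
beta < 1 => infant mortality (phase 1)
beta = 1 => useful life (phase 2)
beta > 1 => wear-out (phase 3)
Since beta = 1.37, this is wear-out (increasing failure rate)
Phase = 3

3


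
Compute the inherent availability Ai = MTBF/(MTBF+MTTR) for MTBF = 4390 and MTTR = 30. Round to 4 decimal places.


MTBF = 4390
MTTR = 30
MTBF + MTTR = 4420
Ai = 4390 / 4420
Ai = 0.9932

0.9932


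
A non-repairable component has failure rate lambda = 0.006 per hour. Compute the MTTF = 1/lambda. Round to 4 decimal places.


lambda = 0.006
MTTF = 1 / 0.006
MTTF = 166.6667

166.6667


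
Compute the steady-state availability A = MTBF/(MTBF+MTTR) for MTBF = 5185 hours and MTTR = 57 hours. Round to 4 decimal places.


MTBF = 5185
MTTR = 57
MTBF + MTTR = 5242
A = 5185 / 5242
A = 0.9891

0.9891


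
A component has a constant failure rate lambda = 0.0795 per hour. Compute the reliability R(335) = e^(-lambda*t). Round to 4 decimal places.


lambda = 0.0795
t = 335
lambda * t = 26.6325
R(t) = e^(-26.6325)
R(t) = 0.0

0.0


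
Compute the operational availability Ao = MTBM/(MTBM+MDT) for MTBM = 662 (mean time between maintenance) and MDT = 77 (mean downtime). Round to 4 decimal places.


MTBM = 662
MDT = 77
MTBM + MDT = 739
Ao = 662 / 739
Ao = 0.8958

0.8958


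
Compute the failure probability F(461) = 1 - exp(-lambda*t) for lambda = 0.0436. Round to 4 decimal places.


lambda = 0.0436, t = 461
lambda * t = 20.0996
exp(-20.0996) = 0.0
F(t) = 1 - 0.0
F(t) = 1.0

1.0


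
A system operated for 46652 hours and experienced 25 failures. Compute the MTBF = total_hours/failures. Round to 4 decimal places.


total_hours = 46652
failures = 25
MTBF = 46652 / 25
MTBF = 1866.08

1866.08


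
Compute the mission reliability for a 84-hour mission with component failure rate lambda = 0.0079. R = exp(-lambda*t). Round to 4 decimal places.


lambda = 0.0079
mission_time = 84
lambda * t = 0.0079 * 84 = 0.6636
R = exp(-0.6636)
R = 0.515

0.515


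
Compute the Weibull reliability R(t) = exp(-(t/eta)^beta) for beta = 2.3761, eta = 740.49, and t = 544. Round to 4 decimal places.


beta = 2.3761, eta = 740.49, t = 544
t/eta = 544 / 740.49 = 0.7346
(t/eta)^beta = 0.7346^2.3761 = 0.4806
R(t) = exp(-0.4806)
R(t) = 0.6184

0.6184


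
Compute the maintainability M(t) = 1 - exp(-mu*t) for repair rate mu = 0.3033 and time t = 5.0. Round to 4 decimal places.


mu = 0.3033, t = 5.0
mu * t = 0.3033 * 5.0 = 1.5165
exp(-1.5165) = 0.2195
M(t) = 1 - 0.2195
M(t) = 0.7805

0.7805


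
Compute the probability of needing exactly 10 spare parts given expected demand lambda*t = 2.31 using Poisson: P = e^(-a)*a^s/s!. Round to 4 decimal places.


a = 2.31, s = 10
e^(-a) = e^(-2.31) = 0.0993
a^s = 2.31^10 = 4326.3316
s! = 3628800
P = 0.0993 * 4326.3316 / 3628800
P = 0.0001

0.0001


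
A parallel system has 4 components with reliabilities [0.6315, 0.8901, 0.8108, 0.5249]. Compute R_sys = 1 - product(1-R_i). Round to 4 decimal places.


Components: [0.6315, 0.8901, 0.8108, 0.5249]
(1 - 0.6315) = 0.3685, running product = 0.3685
(1 - 0.8901) = 0.1099, running product = 0.0405
(1 - 0.8108) = 0.1892, running product = 0.0077
(1 - 0.5249) = 0.4751, running product = 0.0036
Product of (1-R_i) = 0.0036
R_sys = 1 - 0.0036 = 0.9964

0.9964


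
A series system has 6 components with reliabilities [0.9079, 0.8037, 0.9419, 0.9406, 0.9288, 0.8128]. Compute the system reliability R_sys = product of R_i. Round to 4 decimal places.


Components: [0.9079, 0.8037, 0.9419, 0.9406, 0.9288, 0.8128]
After component 1 (R=0.9079): product = 0.9079
After component 2 (R=0.8037): product = 0.7297
After component 3 (R=0.9419): product = 0.6873
After component 4 (R=0.9406): product = 0.6465
After component 5 (R=0.9288): product = 0.6004
After component 6 (R=0.8128): product = 0.488
R_sys = 0.488

0.488


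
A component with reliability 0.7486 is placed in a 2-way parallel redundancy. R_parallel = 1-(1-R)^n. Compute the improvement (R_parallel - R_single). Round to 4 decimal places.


R_single = 0.7486, n = 2
1 - R_single = 0.2514
(1 - R_single)^n = 0.2514^2 = 0.0632
R_parallel = 1 - 0.0632 = 0.9368
Improvement = 0.9368 - 0.7486
Improvement = 0.1882

0.1882


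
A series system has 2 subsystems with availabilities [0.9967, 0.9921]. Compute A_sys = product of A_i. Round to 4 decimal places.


Subsystems: [0.9967, 0.9921]
After subsystem 1 (A=0.9967): product = 0.9967
After subsystem 2 (A=0.9921): product = 0.9888
A_sys = 0.9888

0.9888


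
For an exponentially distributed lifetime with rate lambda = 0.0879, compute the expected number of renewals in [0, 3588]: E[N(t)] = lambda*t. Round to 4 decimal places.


lambda = 0.0879
t = 3588
E[N(t)] = lambda * t
E[N(t)] = 0.0879 * 3588
E[N(t)] = 315.3852

315.3852


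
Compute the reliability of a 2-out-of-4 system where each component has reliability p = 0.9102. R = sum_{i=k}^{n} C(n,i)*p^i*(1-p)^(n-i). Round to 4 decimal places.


k = 2, n = 4, p = 0.9102
i=2: C(4,2)=6 * 0.9102^2 * 0.0898^2 = 0.0401
i=3: C(4,3)=4 * 0.9102^3 * 0.0898^1 = 0.2709
i=4: C(4,4)=1 * 0.9102^4 * 0.0898^0 = 0.6864
R = sum of terms = 0.9973

0.9973


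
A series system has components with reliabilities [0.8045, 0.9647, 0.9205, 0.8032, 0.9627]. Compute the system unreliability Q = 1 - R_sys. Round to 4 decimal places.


Components: [0.8045, 0.9647, 0.9205, 0.8032, 0.9627]
After component 1: product = 0.8045
After component 2: product = 0.7761
After component 3: product = 0.7144
After component 4: product = 0.5738
After component 5: product = 0.5524
R_sys = 0.5524
Q = 1 - 0.5524 = 0.4476

0.4476


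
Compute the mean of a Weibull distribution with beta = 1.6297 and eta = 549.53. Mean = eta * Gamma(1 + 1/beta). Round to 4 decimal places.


beta = 1.6297, eta = 549.53
1/beta = 0.6136
1 + 1/beta = 1.6136
Gamma(1.6136) = 0.8951
Mean = 549.53 * 0.8951
Mean = 491.8955

491.8955


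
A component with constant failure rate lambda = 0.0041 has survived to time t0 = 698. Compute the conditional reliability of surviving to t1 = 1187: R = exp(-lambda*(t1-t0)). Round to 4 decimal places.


lambda = 0.0041
t0 = 698, t1 = 1187
t1 - t0 = 489
lambda * (t1-t0) = 0.0041 * 489 = 2.0049
R = exp(-2.0049)
R = 0.1347

0.1347


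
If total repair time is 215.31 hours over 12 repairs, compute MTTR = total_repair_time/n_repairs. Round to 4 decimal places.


total_repair_time = 215.31
n_repairs = 12
MTTR = 215.31 / 12
MTTR = 17.9425

17.9425


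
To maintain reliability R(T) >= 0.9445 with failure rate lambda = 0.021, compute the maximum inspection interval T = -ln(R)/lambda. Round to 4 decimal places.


R_target = 0.9445
lambda = 0.021
-ln(0.9445) = 0.0571
T = 0.0571 / 0.021
T = 2.719

2.719


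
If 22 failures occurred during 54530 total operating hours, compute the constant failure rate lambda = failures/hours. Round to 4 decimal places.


failures = 22
total_hours = 54530
lambda = 22 / 54530
lambda = 0.0004

0.0004


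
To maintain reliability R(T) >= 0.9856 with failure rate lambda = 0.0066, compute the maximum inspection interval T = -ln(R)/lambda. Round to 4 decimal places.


R_target = 0.9856
lambda = 0.0066
-ln(0.9856) = 0.0145
T = 0.0145 / 0.0066
T = 2.1977

2.1977


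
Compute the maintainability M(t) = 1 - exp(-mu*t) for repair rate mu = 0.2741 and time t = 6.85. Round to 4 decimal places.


mu = 0.2741, t = 6.85
mu * t = 0.2741 * 6.85 = 1.8776
exp(-1.8776) = 0.153
M(t) = 1 - 0.153
M(t) = 0.847

0.847


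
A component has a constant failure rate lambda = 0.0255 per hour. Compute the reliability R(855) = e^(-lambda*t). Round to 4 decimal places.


lambda = 0.0255
t = 855
lambda * t = 21.8025
R(t) = e^(-21.8025)
R(t) = 0.0

0.0


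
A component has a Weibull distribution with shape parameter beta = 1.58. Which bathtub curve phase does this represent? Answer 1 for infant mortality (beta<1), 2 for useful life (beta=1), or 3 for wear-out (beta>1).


beta = 1.58
Compare beta to 1:
beta < 1 => infant mortality (phase 1)
beta = 1 => useful life (phase 2)
beta > 1 => wear-out (phase 3)
Since beta = 1.58, this is wear-out (increasing failure rate)
Phase = 3

3


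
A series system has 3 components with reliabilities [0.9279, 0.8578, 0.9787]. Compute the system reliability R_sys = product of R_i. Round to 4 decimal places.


Components: [0.9279, 0.8578, 0.9787]
After component 1 (R=0.9279): product = 0.9279
After component 2 (R=0.8578): product = 0.796
After component 3 (R=0.9787): product = 0.779
R_sys = 0.779

0.779


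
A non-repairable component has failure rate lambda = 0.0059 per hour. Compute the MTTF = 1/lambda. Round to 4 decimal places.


lambda = 0.0059
MTTF = 1 / 0.0059
MTTF = 169.4915

169.4915


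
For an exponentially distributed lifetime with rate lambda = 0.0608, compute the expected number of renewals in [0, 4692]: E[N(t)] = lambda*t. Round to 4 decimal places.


lambda = 0.0608
t = 4692
E[N(t)] = lambda * t
E[N(t)] = 0.0608 * 4692
E[N(t)] = 285.2736

285.2736


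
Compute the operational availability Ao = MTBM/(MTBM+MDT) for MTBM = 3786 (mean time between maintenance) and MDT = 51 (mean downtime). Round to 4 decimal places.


MTBM = 3786
MDT = 51
MTBM + MDT = 3837
Ao = 3786 / 3837
Ao = 0.9867

0.9867


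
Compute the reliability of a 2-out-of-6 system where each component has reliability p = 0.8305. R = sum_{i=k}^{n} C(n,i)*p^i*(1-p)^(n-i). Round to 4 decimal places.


k = 2, n = 6, p = 0.8305
i=2: C(6,2)=15 * 0.8305^2 * 0.1695^4 = 0.0085
i=3: C(6,3)=20 * 0.8305^3 * 0.1695^3 = 0.0558
i=4: C(6,4)=15 * 0.8305^4 * 0.1695^2 = 0.205
i=5: C(6,5)=6 * 0.8305^5 * 0.1695^1 = 0.4018
i=6: C(6,6)=1 * 0.8305^6 * 0.1695^0 = 0.3281
R = sum of terms = 0.9993

0.9993


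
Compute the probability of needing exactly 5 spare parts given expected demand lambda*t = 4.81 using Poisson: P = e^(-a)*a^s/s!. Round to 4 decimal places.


a = 4.81, s = 5
e^(-a) = e^(-4.81) = 0.0081
a^s = 4.81^5 = 2574.6926
s! = 120
P = 0.0081 * 2574.6926 / 120
P = 0.1748

0.1748


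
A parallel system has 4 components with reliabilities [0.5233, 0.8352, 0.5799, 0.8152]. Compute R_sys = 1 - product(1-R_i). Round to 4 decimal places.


Components: [0.5233, 0.8352, 0.5799, 0.8152]
(1 - 0.5233) = 0.4767, running product = 0.4767
(1 - 0.8352) = 0.1648, running product = 0.0786
(1 - 0.5799) = 0.4201, running product = 0.033
(1 - 0.8152) = 0.1848, running product = 0.0061
Product of (1-R_i) = 0.0061
R_sys = 1 - 0.0061 = 0.9939

0.9939


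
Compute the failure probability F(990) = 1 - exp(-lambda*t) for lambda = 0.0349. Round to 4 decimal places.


lambda = 0.0349, t = 990
lambda * t = 34.551
exp(-34.551) = 0.0
F(t) = 1 - 0.0
F(t) = 1.0

1.0


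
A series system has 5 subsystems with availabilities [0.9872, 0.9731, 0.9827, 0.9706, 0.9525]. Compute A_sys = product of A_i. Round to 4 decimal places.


Subsystems: [0.9872, 0.9731, 0.9827, 0.9706, 0.9525]
After subsystem 1 (A=0.9872): product = 0.9872
After subsystem 2 (A=0.9731): product = 0.9606
After subsystem 3 (A=0.9827): product = 0.944
After subsystem 4 (A=0.9706): product = 0.9163
After subsystem 5 (A=0.9525): product = 0.8727
A_sys = 0.8727

0.8727


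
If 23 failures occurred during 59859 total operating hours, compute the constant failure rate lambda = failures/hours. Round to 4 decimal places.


failures = 23
total_hours = 59859
lambda = 23 / 59859
lambda = 0.0004

0.0004


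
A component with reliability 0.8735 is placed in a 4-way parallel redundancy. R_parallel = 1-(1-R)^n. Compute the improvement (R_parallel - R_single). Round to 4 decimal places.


R_single = 0.8735, n = 4
1 - R_single = 0.1265
(1 - R_single)^n = 0.1265^4 = 0.0003
R_parallel = 1 - 0.0003 = 0.9997
Improvement = 0.9997 - 0.8735
Improvement = 0.1262

0.1262


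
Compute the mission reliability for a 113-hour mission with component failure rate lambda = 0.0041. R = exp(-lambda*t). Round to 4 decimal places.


lambda = 0.0041
mission_time = 113
lambda * t = 0.0041 * 113 = 0.4633
R = exp(-0.4633)
R = 0.6292

0.6292


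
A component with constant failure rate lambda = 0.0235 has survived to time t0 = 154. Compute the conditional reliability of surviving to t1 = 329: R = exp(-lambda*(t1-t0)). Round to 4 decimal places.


lambda = 0.0235
t0 = 154, t1 = 329
t1 - t0 = 175
lambda * (t1-t0) = 0.0235 * 175 = 4.1125
R = exp(-4.1125)
R = 0.0164

0.0164


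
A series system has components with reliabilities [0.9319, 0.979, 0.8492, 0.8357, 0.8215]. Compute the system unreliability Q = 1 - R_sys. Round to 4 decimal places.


Components: [0.9319, 0.979, 0.8492, 0.8357, 0.8215]
After component 1: product = 0.9319
After component 2: product = 0.9123
After component 3: product = 0.7748
After component 4: product = 0.6475
After component 5: product = 0.5319
R_sys = 0.5319
Q = 1 - 0.5319 = 0.4681

0.4681


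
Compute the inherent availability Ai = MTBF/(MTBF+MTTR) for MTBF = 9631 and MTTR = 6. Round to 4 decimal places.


MTBF = 9631
MTTR = 6
MTBF + MTTR = 9637
Ai = 9631 / 9637
Ai = 0.9994

0.9994


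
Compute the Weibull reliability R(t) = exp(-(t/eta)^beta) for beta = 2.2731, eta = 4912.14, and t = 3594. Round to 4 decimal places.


beta = 2.2731, eta = 4912.14, t = 3594
t/eta = 3594 / 4912.14 = 0.7317
(t/eta)^beta = 0.7317^2.2731 = 0.4915
R(t) = exp(-0.4915)
R(t) = 0.6117

0.6117


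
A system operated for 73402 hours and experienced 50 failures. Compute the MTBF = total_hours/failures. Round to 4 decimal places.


total_hours = 73402
failures = 50
MTBF = 73402 / 50
MTBF = 1468.04

1468.04


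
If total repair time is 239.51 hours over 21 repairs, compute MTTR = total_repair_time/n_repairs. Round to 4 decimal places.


total_repair_time = 239.51
n_repairs = 21
MTTR = 239.51 / 21
MTTR = 11.4052

11.4052


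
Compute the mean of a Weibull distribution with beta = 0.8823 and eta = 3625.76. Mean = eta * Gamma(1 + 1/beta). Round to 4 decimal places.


beta = 0.8823, eta = 3625.76
1/beta = 1.1334
1 + 1/beta = 2.1334
Gamma(2.1334) = 1.0639
Mean = 3625.76 * 1.0639
Mean = 3857.6139

3857.6139


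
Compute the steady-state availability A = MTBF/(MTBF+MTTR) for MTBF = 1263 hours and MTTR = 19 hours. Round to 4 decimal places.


MTBF = 1263
MTTR = 19
MTBF + MTTR = 1282
A = 1263 / 1282
A = 0.9852

0.9852


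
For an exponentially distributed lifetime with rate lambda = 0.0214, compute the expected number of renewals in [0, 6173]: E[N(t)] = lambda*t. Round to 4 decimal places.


lambda = 0.0214
t = 6173
E[N(t)] = lambda * t
E[N(t)] = 0.0214 * 6173
E[N(t)] = 132.1022

132.1022


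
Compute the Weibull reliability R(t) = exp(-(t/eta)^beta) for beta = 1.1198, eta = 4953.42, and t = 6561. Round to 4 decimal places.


beta = 1.1198, eta = 4953.42, t = 6561
t/eta = 6561 / 4953.42 = 1.3245
(t/eta)^beta = 1.3245^1.1198 = 1.3699
R(t) = exp(-1.3699)
R(t) = 0.2541

0.2541


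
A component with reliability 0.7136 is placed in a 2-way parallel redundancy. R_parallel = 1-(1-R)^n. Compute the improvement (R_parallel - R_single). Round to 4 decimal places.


R_single = 0.7136, n = 2
1 - R_single = 0.2864
(1 - R_single)^n = 0.2864^2 = 0.082
R_parallel = 1 - 0.082 = 0.918
Improvement = 0.918 - 0.7136
Improvement = 0.2044

0.2044


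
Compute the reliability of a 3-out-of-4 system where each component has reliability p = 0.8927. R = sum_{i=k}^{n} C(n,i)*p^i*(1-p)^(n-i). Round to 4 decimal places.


k = 3, n = 4, p = 0.8927
i=3: C(4,3)=4 * 0.8927^3 * 0.1073^1 = 0.3053
i=4: C(4,4)=1 * 0.8927^4 * 0.1073^0 = 0.6351
R = sum of terms = 0.9404

0.9404


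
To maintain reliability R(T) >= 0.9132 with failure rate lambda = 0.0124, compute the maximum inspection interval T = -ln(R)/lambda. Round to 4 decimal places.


R_target = 0.9132
lambda = 0.0124
-ln(0.9132) = 0.0908
T = 0.0908 / 0.0124
T = 7.3226

7.3226


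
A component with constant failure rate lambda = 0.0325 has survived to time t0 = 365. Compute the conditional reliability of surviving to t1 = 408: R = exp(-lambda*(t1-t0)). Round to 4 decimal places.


lambda = 0.0325
t0 = 365, t1 = 408
t1 - t0 = 43
lambda * (t1-t0) = 0.0325 * 43 = 1.3975
R = exp(-1.3975)
R = 0.2472

0.2472


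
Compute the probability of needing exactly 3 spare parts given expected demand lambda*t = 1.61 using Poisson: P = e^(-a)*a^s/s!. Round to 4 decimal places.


a = 1.61, s = 3
e^(-a) = e^(-1.61) = 0.1999
a^s = 1.61^3 = 4.1733
s! = 6
P = 0.1999 * 4.1733 / 6
P = 0.139

0.139


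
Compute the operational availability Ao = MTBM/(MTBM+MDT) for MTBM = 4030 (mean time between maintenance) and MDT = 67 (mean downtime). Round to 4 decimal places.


MTBM = 4030
MDT = 67
MTBM + MDT = 4097
Ao = 4030 / 4097
Ao = 0.9836

0.9836


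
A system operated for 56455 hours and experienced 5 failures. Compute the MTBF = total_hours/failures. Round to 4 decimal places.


total_hours = 56455
failures = 5
MTBF = 56455 / 5
MTBF = 11291.0

11291.0


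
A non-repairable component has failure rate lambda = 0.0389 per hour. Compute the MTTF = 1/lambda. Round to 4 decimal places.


lambda = 0.0389
MTTF = 1 / 0.0389
MTTF = 25.7069

25.7069


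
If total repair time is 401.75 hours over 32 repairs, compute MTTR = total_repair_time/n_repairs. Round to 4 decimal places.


total_repair_time = 401.75
n_repairs = 32
MTTR = 401.75 / 32
MTTR = 12.5547

12.5547


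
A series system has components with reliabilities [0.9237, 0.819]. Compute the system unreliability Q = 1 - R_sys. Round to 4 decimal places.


Components: [0.9237, 0.819]
After component 1: product = 0.9237
After component 2: product = 0.7565
R_sys = 0.7565
Q = 1 - 0.7565 = 0.2435

0.2435


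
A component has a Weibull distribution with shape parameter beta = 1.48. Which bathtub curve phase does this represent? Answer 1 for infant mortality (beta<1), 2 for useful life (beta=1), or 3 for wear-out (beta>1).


beta = 1.48
Compare beta to 1:
beta < 1 => infant mortality (phase 1)
beta = 1 => useful life (phase 2)
beta > 1 => wear-out (phase 3)
Since beta = 1.48, this is wear-out (increasing failure rate)
Phase = 3

3


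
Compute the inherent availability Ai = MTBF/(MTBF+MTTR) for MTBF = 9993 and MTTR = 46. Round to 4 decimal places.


MTBF = 9993
MTTR = 46
MTBF + MTTR = 10039
Ai = 9993 / 10039
Ai = 0.9954

0.9954


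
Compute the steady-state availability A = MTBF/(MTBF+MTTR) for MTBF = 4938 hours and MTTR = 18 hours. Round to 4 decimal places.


MTBF = 4938
MTTR = 18
MTBF + MTTR = 4956
A = 4938 / 4956
A = 0.9964

0.9964


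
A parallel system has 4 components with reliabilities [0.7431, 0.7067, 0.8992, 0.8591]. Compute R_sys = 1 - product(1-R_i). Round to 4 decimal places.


Components: [0.7431, 0.7067, 0.8992, 0.8591]
(1 - 0.7431) = 0.2569, running product = 0.2569
(1 - 0.7067) = 0.2933, running product = 0.0753
(1 - 0.8992) = 0.1008, running product = 0.0076
(1 - 0.8591) = 0.1409, running product = 0.0011
Product of (1-R_i) = 0.0011
R_sys = 1 - 0.0011 = 0.9989

0.9989


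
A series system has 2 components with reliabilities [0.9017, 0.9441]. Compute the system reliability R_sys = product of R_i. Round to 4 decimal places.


Components: [0.9017, 0.9441]
After component 1 (R=0.9017): product = 0.9017
After component 2 (R=0.9441): product = 0.8513
R_sys = 0.8513

0.8513


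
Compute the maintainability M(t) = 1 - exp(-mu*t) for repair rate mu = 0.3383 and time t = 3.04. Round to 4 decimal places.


mu = 0.3383, t = 3.04
mu * t = 0.3383 * 3.04 = 1.0284
exp(-1.0284) = 0.3576
M(t) = 1 - 0.3576
M(t) = 0.6424

0.6424


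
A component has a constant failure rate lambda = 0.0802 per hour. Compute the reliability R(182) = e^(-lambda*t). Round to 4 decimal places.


lambda = 0.0802
t = 182
lambda * t = 14.5964
R(t) = e^(-14.5964)
R(t) = 0.0

0.0


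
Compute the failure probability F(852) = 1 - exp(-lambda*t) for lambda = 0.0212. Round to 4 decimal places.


lambda = 0.0212, t = 852
lambda * t = 18.0624
exp(-18.0624) = 0.0
F(t) = 1 - 0.0
F(t) = 1.0

1.0


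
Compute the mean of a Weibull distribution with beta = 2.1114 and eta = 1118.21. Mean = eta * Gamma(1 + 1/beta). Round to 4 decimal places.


beta = 2.1114, eta = 1118.21
1/beta = 0.4736
1 + 1/beta = 1.4736
Gamma(1.4736) = 0.8857
Mean = 1118.21 * 0.8857
Mean = 990.3589

990.3589


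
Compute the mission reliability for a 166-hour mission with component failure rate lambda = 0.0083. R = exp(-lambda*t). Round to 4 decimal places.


lambda = 0.0083
mission_time = 166
lambda * t = 0.0083 * 166 = 1.3778
R = exp(-1.3778)
R = 0.2521

0.2521


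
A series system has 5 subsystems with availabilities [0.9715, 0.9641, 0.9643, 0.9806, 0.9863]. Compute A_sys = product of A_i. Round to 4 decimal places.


Subsystems: [0.9715, 0.9641, 0.9643, 0.9806, 0.9863]
After subsystem 1 (A=0.9715): product = 0.9715
After subsystem 2 (A=0.9641): product = 0.9366
After subsystem 3 (A=0.9643): product = 0.9032
After subsystem 4 (A=0.9806): product = 0.8857
After subsystem 5 (A=0.9863): product = 0.8735
A_sys = 0.8735

0.8735


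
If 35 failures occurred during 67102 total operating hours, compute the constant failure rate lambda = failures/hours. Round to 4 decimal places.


failures = 35
total_hours = 67102
lambda = 35 / 67102
lambda = 0.0005

0.0005


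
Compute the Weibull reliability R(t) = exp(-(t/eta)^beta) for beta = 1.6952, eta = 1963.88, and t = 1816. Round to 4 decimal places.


beta = 1.6952, eta = 1963.88, t = 1816
t/eta = 1816 / 1963.88 = 0.9247
(t/eta)^beta = 0.9247^1.6952 = 0.8757
R(t) = exp(-0.8757)
R(t) = 0.4166

0.4166


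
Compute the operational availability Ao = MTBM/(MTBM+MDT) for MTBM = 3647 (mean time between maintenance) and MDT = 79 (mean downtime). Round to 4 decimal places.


MTBM = 3647
MDT = 79
MTBM + MDT = 3726
Ao = 3647 / 3726
Ao = 0.9788

0.9788


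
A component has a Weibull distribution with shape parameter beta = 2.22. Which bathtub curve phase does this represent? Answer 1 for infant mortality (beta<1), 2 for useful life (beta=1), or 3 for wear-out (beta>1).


beta = 2.22
Compare beta to 1:
beta < 1 => infant mortality (phase 1)
beta = 1 => useful life (phase 2)
beta > 1 => wear-out (phase 3)
Since beta = 2.22, this is wear-out (increasing failure rate)
Phase = 3

3


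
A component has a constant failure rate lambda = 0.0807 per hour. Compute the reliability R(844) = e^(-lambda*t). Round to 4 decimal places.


lambda = 0.0807
t = 844
lambda * t = 68.1108
R(t) = e^(-68.1108)
R(t) = 0.0

0.0


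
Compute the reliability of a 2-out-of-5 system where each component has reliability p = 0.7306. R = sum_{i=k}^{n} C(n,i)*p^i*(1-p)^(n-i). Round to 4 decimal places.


k = 2, n = 5, p = 0.7306
i=2: C(5,2)=10 * 0.7306^2 * 0.2694^3 = 0.1044
i=3: C(5,3)=10 * 0.7306^3 * 0.2694^2 = 0.283
i=4: C(5,4)=5 * 0.7306^4 * 0.2694^1 = 0.3838
i=5: C(5,5)=1 * 0.7306^5 * 0.2694^0 = 0.2082
R = sum of terms = 0.9793

0.9793


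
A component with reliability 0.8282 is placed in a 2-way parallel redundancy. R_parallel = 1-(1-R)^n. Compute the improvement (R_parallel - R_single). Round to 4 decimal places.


R_single = 0.8282, n = 2
1 - R_single = 0.1718
(1 - R_single)^n = 0.1718^2 = 0.0295
R_parallel = 1 - 0.0295 = 0.9705
Improvement = 0.9705 - 0.8282
Improvement = 0.1423

0.1423


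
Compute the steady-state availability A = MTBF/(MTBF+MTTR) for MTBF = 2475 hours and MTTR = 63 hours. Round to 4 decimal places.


MTBF = 2475
MTTR = 63
MTBF + MTTR = 2538
A = 2475 / 2538
A = 0.9752

0.9752


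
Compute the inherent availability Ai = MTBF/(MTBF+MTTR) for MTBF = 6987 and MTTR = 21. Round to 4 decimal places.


MTBF = 6987
MTTR = 21
MTBF + MTTR = 7008
Ai = 6987 / 7008
Ai = 0.997

0.997


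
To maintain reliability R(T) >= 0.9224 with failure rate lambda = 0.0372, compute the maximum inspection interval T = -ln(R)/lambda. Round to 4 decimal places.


R_target = 0.9224
lambda = 0.0372
-ln(0.9224) = 0.0808
T = 0.0808 / 0.0372
T = 2.1714

2.1714


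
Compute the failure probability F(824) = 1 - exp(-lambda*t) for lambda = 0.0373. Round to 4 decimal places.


lambda = 0.0373, t = 824
lambda * t = 30.7352
exp(-30.7352) = 0.0
F(t) = 1 - 0.0
F(t) = 1.0

1.0


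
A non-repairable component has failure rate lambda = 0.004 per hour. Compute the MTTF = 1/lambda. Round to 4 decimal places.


lambda = 0.004
MTTF = 1 / 0.004
MTTF = 250.0

250.0


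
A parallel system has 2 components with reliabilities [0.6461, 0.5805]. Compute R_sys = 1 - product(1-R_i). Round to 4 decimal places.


Components: [0.6461, 0.5805]
(1 - 0.6461) = 0.3539, running product = 0.3539
(1 - 0.5805) = 0.4195, running product = 0.1485
Product of (1-R_i) = 0.1485
R_sys = 1 - 0.1485 = 0.8515

0.8515


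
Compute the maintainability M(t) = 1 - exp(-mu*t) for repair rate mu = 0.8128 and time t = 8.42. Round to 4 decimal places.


mu = 0.8128, t = 8.42
mu * t = 0.8128 * 8.42 = 6.8438
exp(-6.8438) = 0.0011
M(t) = 1 - 0.0011
M(t) = 0.9989

0.9989


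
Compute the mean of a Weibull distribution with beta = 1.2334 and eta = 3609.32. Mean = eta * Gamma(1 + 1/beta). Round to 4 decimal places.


beta = 1.2334, eta = 3609.32
1/beta = 0.8108
1 + 1/beta = 1.8108
Gamma(1.8108) = 0.9343
Mean = 3609.32 * 0.9343
Mean = 3372.1369

3372.1369


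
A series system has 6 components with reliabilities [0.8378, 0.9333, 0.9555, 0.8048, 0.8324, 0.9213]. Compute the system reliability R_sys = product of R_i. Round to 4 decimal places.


Components: [0.8378, 0.9333, 0.9555, 0.8048, 0.8324, 0.9213]
After component 1 (R=0.8378): product = 0.8378
After component 2 (R=0.9333): product = 0.7819
After component 3 (R=0.9555): product = 0.7471
After component 4 (R=0.8048): product = 0.6013
After component 5 (R=0.8324): product = 0.5005
After component 6 (R=0.9213): product = 0.4611
R_sys = 0.4611

0.4611


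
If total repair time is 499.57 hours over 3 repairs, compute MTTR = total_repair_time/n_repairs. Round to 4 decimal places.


total_repair_time = 499.57
n_repairs = 3
MTTR = 499.57 / 3
MTTR = 166.5233

166.5233


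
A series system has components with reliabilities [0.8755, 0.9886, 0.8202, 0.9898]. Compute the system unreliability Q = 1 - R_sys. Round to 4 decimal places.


Components: [0.8755, 0.9886, 0.8202, 0.9898]
After component 1: product = 0.8755
After component 2: product = 0.8655
After component 3: product = 0.7099
After component 4: product = 0.7027
R_sys = 0.7027
Q = 1 - 0.7027 = 0.2973

0.2973


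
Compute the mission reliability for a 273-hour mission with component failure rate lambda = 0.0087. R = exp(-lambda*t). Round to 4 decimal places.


lambda = 0.0087
mission_time = 273
lambda * t = 0.0087 * 273 = 2.3751
R = exp(-2.3751)
R = 0.093

0.093


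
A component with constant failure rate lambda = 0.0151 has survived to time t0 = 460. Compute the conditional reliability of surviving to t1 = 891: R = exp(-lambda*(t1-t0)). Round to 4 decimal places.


lambda = 0.0151
t0 = 460, t1 = 891
t1 - t0 = 431
lambda * (t1-t0) = 0.0151 * 431 = 6.5081
R = exp(-6.5081)
R = 0.0015

0.0015


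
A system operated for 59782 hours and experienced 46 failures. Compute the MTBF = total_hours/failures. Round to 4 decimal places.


total_hours = 59782
failures = 46
MTBF = 59782 / 46
MTBF = 1299.6087

1299.6087


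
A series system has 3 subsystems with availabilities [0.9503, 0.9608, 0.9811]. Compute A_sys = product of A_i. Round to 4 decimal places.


Subsystems: [0.9503, 0.9608, 0.9811]
After subsystem 1 (A=0.9503): product = 0.9503
After subsystem 2 (A=0.9608): product = 0.913
After subsystem 3 (A=0.9811): product = 0.8958
A_sys = 0.8958

0.8958


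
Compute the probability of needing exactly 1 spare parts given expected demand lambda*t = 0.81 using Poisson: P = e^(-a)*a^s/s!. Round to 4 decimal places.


a = 0.81, s = 1
e^(-a) = e^(-0.81) = 0.4449
a^s = 0.81^1 = 0.81
s! = 1
P = 0.4449 * 0.81 / 1
P = 0.3603

0.3603


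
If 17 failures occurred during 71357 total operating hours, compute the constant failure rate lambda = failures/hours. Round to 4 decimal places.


failures = 17
total_hours = 71357
lambda = 17 / 71357
lambda = 0.0002

0.0002


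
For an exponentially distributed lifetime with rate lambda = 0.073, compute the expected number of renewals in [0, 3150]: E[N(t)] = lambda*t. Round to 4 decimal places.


lambda = 0.073
t = 3150
E[N(t)] = lambda * t
E[N(t)] = 0.073 * 3150
E[N(t)] = 229.95

229.95


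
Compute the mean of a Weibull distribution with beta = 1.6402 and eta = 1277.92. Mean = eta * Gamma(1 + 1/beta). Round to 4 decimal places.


beta = 1.6402, eta = 1277.92
1/beta = 0.6097
1 + 1/beta = 1.6097
Gamma(1.6097) = 0.8946
Mean = 1277.92 * 0.8946
Mean = 1143.2813

1143.2813


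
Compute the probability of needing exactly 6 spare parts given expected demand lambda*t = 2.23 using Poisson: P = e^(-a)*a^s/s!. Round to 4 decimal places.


a = 2.23, s = 6
e^(-a) = e^(-2.23) = 0.1075
a^s = 2.23^6 = 122.9785
s! = 720
P = 0.1075 * 122.9785 / 720
P = 0.0184

0.0184


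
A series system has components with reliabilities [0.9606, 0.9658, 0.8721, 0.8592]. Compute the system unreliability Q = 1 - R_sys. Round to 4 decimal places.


Components: [0.9606, 0.9658, 0.8721, 0.8592]
After component 1: product = 0.9606
After component 2: product = 0.9277
After component 3: product = 0.8091
After component 4: product = 0.6952
R_sys = 0.6952
Q = 1 - 0.6952 = 0.3048

0.3048


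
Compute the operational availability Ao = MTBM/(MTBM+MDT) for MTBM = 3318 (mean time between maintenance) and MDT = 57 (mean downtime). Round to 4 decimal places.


MTBM = 3318
MDT = 57
MTBM + MDT = 3375
Ao = 3318 / 3375
Ao = 0.9831

0.9831


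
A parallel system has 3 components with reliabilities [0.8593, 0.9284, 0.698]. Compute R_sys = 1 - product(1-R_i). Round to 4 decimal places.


Components: [0.8593, 0.9284, 0.698]
(1 - 0.8593) = 0.1407, running product = 0.1407
(1 - 0.9284) = 0.0716, running product = 0.0101
(1 - 0.698) = 0.302, running product = 0.003
Product of (1-R_i) = 0.003
R_sys = 1 - 0.003 = 0.997

0.997


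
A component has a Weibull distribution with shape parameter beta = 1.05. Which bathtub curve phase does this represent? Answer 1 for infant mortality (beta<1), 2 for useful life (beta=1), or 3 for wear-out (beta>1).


beta = 1.05
Compare beta to 1:
beta < 1 => infant mortality (phase 1)
beta = 1 => useful life (phase 2)
beta > 1 => wear-out (phase 3)
Since beta = 1.05, this is wear-out (increasing failure rate)
Phase = 3

3


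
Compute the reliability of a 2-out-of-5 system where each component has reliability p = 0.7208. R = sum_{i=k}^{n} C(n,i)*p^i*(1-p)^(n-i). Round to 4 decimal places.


k = 2, n = 5, p = 0.7208
i=2: C(5,2)=10 * 0.7208^2 * 0.2792^3 = 0.1131
i=3: C(5,3)=10 * 0.7208^3 * 0.2792^2 = 0.2919
i=4: C(5,4)=5 * 0.7208^4 * 0.2792^1 = 0.3768
i=5: C(5,5)=1 * 0.7208^5 * 0.2792^0 = 0.1946
R = sum of terms = 0.9764

0.9764


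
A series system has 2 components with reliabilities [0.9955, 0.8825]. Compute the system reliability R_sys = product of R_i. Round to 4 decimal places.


Components: [0.9955, 0.8825]
After component 1 (R=0.9955): product = 0.9955
After component 2 (R=0.8825): product = 0.8785
R_sys = 0.8785

0.8785


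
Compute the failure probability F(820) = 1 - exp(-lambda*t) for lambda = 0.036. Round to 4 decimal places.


lambda = 0.036, t = 820
lambda * t = 29.52
exp(-29.52) = 0.0
F(t) = 1 - 0.0
F(t) = 1.0

1.0


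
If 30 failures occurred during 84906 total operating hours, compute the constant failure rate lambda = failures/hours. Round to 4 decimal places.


failures = 30
total_hours = 84906
lambda = 30 / 84906
lambda = 0.0004

0.0004


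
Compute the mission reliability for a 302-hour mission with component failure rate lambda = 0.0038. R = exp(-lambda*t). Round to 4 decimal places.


lambda = 0.0038
mission_time = 302
lambda * t = 0.0038 * 302 = 1.1476
R = exp(-1.1476)
R = 0.3174

0.3174


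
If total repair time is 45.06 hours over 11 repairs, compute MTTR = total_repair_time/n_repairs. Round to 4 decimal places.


total_repair_time = 45.06
n_repairs = 11
MTTR = 45.06 / 11
MTTR = 4.0964

4.0964


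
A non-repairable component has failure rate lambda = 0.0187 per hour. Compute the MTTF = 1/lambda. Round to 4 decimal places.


lambda = 0.0187
MTTF = 1 / 0.0187
MTTF = 53.4759

53.4759


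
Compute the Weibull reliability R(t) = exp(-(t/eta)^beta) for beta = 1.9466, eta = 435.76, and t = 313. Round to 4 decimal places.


beta = 1.9466, eta = 435.76, t = 313
t/eta = 313 / 435.76 = 0.7183
(t/eta)^beta = 0.7183^1.9466 = 0.5251
R(t) = exp(-0.5251)
R(t) = 0.5915

0.5915


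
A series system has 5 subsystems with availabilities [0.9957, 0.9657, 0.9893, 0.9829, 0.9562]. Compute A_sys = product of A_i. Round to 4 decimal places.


Subsystems: [0.9957, 0.9657, 0.9893, 0.9829, 0.9562]
After subsystem 1 (A=0.9957): product = 0.9957
After subsystem 2 (A=0.9657): product = 0.9615
After subsystem 3 (A=0.9893): product = 0.9513
After subsystem 4 (A=0.9829): product = 0.935
After subsystem 5 (A=0.9562): product = 0.894
A_sys = 0.894

0.894


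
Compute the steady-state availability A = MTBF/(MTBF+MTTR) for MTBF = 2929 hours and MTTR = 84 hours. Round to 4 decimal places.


MTBF = 2929
MTTR = 84
MTBF + MTTR = 3013
A = 2929 / 3013
A = 0.9721

0.9721


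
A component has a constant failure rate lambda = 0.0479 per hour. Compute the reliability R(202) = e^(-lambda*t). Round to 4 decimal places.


lambda = 0.0479
t = 202
lambda * t = 9.6758
R(t) = e^(-9.6758)
R(t) = 0.0001

0.0001


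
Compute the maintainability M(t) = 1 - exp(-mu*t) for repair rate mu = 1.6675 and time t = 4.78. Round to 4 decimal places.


mu = 1.6675, t = 4.78
mu * t = 1.6675 * 4.78 = 7.9707
exp(-7.9707) = 0.0003
M(t) = 1 - 0.0003
M(t) = 0.9997

0.9997


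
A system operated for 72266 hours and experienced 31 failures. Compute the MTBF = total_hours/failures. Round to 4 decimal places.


total_hours = 72266
failures = 31
MTBF = 72266 / 31
MTBF = 2331.1613

2331.1613


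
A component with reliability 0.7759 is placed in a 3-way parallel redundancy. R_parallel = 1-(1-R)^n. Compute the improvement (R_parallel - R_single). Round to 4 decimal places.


R_single = 0.7759, n = 3
1 - R_single = 0.2241
(1 - R_single)^n = 0.2241^3 = 0.0113
R_parallel = 1 - 0.0113 = 0.9887
Improvement = 0.9887 - 0.7759
Improvement = 0.2128

0.2128


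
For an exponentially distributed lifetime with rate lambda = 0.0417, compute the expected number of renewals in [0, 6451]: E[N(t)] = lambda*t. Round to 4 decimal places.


lambda = 0.0417
t = 6451
E[N(t)] = lambda * t
E[N(t)] = 0.0417 * 6451
E[N(t)] = 269.0067

269.0067


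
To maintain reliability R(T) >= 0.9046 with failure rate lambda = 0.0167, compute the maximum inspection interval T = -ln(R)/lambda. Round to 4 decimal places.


R_target = 0.9046
lambda = 0.0167
-ln(0.9046) = 0.1003
T = 0.1003 / 0.0167
T = 6.0037

6.0037


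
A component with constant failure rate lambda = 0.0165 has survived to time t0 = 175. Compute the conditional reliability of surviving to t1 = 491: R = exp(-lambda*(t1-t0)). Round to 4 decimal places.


lambda = 0.0165
t0 = 175, t1 = 491
t1 - t0 = 316
lambda * (t1-t0) = 0.0165 * 316 = 5.214
R = exp(-5.214)
R = 0.0054

0.0054


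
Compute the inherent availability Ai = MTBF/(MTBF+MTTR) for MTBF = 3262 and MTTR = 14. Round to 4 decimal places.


MTBF = 3262
MTTR = 14
MTBF + MTTR = 3276
Ai = 3262 / 3276
Ai = 0.9957

0.9957


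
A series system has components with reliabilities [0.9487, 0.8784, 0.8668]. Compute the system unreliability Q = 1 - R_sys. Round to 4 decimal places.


Components: [0.9487, 0.8784, 0.8668]
After component 1: product = 0.9487
After component 2: product = 0.8333
After component 3: product = 0.7223
R_sys = 0.7223
Q = 1 - 0.7223 = 0.2777

0.2777


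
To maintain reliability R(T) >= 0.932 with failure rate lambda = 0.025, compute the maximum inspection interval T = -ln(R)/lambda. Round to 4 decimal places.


R_target = 0.932
lambda = 0.025
-ln(0.932) = 0.0704
T = 0.0704 / 0.025
T = 2.8169

2.8169
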